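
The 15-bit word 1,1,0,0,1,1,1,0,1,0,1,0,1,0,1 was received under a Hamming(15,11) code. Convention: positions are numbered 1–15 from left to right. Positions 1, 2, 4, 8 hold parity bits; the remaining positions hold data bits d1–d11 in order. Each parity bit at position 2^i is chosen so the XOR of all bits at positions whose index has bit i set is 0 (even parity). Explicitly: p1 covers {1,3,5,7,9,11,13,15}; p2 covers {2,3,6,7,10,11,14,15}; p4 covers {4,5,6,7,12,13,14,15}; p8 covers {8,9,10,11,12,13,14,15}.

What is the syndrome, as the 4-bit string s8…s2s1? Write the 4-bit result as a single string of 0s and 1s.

0111

s1 (pos 1,3,5,7,9,11,13,15): 1⊕0⊕1⊕1⊕1⊕1⊕1⊕1 = 1
s2 (pos 2,3,6,7,10,11,14,15): 1⊕0⊕1⊕1⊕0⊕1⊕0⊕1 = 1
s4 (pos 4,5,6,7,12,13,14,15): 0⊕1⊕1⊕1⊕0⊕1⊕0⊕1 = 1
s8 (pos 8,9,10,11,12,13,14,15): 0⊕1⊕0⊕1⊕0⊕1⊕0⊕1 = 0
Syndrome s8…s1 = 0111 → error at position 7.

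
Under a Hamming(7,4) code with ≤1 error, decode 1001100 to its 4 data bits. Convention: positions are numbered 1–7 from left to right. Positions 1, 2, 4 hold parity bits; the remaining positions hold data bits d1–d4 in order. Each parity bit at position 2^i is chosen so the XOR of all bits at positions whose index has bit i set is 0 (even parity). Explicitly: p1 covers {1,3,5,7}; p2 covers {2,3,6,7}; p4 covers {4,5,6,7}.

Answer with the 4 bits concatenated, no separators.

s1 (pos 1,3,5,7): 1⊕0⊕1⊕0 = 0
s2 (pos 2,3,6,7): 0⊕0⊕0⊕0 = 0
s4 (pos 4,5,6,7): 1⊕1⊕0⊕0 = 0
Syndrome s4…s1 = 000 → no error.
Read data bits from positions 3,5,6,7: 0100

0100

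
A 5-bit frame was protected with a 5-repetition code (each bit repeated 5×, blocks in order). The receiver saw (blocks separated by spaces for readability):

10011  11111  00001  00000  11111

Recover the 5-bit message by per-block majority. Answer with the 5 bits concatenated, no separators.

Block 1 (10011): 3 ones → 1
Block 2 (11111): 5 ones → 1
Block 3 (00001): 1 one → 0
Block 4 (00000): 0 ones → 0
Block 5 (11111): 5 ones → 1

11001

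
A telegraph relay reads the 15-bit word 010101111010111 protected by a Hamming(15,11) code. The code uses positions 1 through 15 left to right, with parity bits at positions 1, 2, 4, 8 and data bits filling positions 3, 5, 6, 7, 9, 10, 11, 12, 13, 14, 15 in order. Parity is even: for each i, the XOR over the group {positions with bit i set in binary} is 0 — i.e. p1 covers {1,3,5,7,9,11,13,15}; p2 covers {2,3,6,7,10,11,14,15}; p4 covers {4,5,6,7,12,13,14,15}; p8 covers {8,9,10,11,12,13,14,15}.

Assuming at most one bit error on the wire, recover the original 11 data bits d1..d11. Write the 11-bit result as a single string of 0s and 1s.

s1 (pos 1,3,5,7,9,11,13,15): 0⊕0⊕0⊕1⊕1⊕1⊕1⊕1 = 1
s2 (pos 2,3,6,7,10,11,14,15): 1⊕0⊕1⊕1⊕0⊕1⊕1⊕1 = 0
s4 (pos 4,5,6,7,12,13,14,15): 1⊕0⊕1⊕1⊕0⊕1⊕1⊕1 = 0
s8 (pos 8,9,10,11,12,13,14,15): 1⊕1⊕0⊕1⊕0⊕1⊕1⊕1 = 0
Syndrome s8…s1 = 0001 → error at position 1.
Flip position 1: 010101111010111 → 110101111010111
Read data bits from positions 3,5,6,7,9,10,11,12,13,14,15: 00111010111

00111010111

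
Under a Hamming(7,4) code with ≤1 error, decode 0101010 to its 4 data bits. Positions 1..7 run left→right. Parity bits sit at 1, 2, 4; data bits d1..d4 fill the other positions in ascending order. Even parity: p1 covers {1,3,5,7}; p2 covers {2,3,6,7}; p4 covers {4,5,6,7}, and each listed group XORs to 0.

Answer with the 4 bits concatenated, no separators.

0010

s1 (pos 1,3,5,7): 0⊕0⊕0⊕0 = 0
s2 (pos 2,3,6,7): 1⊕0⊕1⊕0 = 0
s4 (pos 4,5,6,7): 1⊕0⊕1⊕0 = 0
Syndrome s4…s1 = 000 → no error.
Read data bits from positions 3,5,6,7: 0010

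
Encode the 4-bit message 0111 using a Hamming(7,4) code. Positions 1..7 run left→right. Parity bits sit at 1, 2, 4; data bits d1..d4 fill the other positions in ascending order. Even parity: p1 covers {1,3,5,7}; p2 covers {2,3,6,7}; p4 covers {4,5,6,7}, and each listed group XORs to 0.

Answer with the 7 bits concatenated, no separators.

Place data at non-parity positions: p1 p2 0 p4 1 1 1
p1 (pos 1,3,5,7): XOR of data positions = 0⊕1⊕1 = 0
p2 (pos 2,3,6,7): XOR of data positions = 0⊕1⊕1 = 0
p4 (pos 4,5,6,7): XOR of data positions = 1⊕1⊕1 = 1
Codeword: 0001111

0001111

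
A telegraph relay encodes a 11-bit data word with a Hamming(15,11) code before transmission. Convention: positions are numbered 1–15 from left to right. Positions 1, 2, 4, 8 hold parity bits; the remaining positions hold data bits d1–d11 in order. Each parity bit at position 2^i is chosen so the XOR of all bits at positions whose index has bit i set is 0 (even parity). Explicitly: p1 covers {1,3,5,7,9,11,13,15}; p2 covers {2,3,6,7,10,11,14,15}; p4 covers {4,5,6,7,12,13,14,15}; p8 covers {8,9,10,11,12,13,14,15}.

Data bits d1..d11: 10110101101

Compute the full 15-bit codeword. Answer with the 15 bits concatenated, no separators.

Place data at non-parity positions: p1 p2 1 p4 0 1 1 p8 0 1 0 1 1 0 1
p1 (pos 1,3,5,7,9,11,13,15): XOR of data positions = 1⊕0⊕1⊕0⊕0⊕1⊕1 = 0
p2 (pos 2,3,6,7,10,11,14,15): XOR of data positions = 1⊕1⊕1⊕1⊕0⊕0⊕1 = 1
p4 (pos 4,5,6,7,12,13,14,15): XOR of data positions = 0⊕1⊕1⊕1⊕1⊕0⊕1 = 1
p8 (pos 8,9,10,11,12,13,14,15): XOR of data positions = 0⊕1⊕0⊕1⊕1⊕0⊕1 = 0
Codeword: 011101100101101

011101100101101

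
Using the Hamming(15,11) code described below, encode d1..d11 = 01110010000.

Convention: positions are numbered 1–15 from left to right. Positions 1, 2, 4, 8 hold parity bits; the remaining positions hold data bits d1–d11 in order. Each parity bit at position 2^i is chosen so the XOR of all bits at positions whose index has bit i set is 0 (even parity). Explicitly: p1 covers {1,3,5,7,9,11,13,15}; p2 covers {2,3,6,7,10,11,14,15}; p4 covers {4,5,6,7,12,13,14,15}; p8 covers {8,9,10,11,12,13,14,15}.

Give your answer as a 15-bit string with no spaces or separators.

Place data at non-parity positions: p1 p2 0 p4 1 1 1 p8 0 0 1 0 0 0 0
p1 (pos 1,3,5,7,9,11,13,15): XOR of data positions = 0⊕1⊕1⊕0⊕1⊕0⊕0 = 1
p2 (pos 2,3,6,7,10,11,14,15): XOR of data positions = 0⊕1⊕1⊕0⊕1⊕0⊕0 = 1
p4 (pos 4,5,6,7,12,13,14,15): XOR of data positions = 1⊕1⊕1⊕0⊕0⊕0⊕0 = 1
p8 (pos 8,9,10,11,12,13,14,15): XOR of data positions = 0⊕0⊕1⊕0⊕0⊕0⊕0 = 1
Codeword: 110111110010000

110111110010000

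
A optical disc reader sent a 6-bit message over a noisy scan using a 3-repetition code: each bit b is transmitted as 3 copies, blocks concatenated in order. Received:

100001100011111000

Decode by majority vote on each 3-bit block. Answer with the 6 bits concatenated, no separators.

Block 1 (100): 1 one → 0
Block 2 (001): 1 one → 0
Block 3 (100): 1 one → 0
Block 4 (011): 2 ones → 1
Block 5 (111): 3 ones → 1
Block 6 (000): 0 ones → 0

000110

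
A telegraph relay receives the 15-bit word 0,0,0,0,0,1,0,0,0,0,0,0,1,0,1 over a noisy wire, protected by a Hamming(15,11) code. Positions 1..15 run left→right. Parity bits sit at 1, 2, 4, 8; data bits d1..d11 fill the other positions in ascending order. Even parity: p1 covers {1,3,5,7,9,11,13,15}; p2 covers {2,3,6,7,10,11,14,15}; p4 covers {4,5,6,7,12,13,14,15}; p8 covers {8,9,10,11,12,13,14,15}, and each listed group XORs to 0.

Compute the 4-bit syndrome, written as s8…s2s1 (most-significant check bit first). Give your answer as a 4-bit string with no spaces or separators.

s1 (pos 1,3,5,7,9,11,13,15): 0⊕0⊕0⊕0⊕0⊕0⊕1⊕1 = 0
s2 (pos 2,3,6,7,10,11,14,15): 0⊕0⊕1⊕0⊕0⊕0⊕0⊕1 = 0
s4 (pos 4,5,6,7,12,13,14,15): 0⊕0⊕1⊕0⊕0⊕1⊕0⊕1 = 1
s8 (pos 8,9,10,11,12,13,14,15): 0⊕0⊕0⊕0⊕0⊕1⊕0⊕1 = 0
Syndrome s8…s1 = 0100 → error at position 4.

0100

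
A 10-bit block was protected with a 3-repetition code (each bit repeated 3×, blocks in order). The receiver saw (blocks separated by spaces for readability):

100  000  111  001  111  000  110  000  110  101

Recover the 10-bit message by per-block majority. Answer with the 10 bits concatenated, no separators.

Block 1 (100): 1 one → 0
Block 2 (000): 0 ones → 0
Block 3 (111): 3 ones → 1
Block 4 (001): 1 one → 0
Block 5 (111): 3 ones → 1
Block 6 (000): 0 ones → 0
Block 7 (110): 2 ones → 1
Block 8 (000): 0 ones → 0
Block 9 (110): 2 ones → 1
Block 10 (101): 2 ones → 1

0010101011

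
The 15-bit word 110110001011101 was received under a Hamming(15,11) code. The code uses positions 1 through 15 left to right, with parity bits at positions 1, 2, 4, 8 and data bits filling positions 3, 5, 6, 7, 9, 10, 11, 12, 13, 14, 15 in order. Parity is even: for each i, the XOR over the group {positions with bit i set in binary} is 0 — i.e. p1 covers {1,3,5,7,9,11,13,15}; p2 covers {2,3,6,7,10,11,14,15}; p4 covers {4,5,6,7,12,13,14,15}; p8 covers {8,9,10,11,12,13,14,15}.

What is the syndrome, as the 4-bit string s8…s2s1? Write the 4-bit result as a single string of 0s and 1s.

1110

s1 (pos 1,3,5,7,9,11,13,15): 1⊕0⊕1⊕0⊕1⊕1⊕1⊕1 = 0
s2 (pos 2,3,6,7,10,11,14,15): 1⊕0⊕0⊕0⊕0⊕1⊕0⊕1 = 1
s4 (pos 4,5,6,7,12,13,14,15): 1⊕1⊕0⊕0⊕1⊕1⊕0⊕1 = 1
s8 (pos 8,9,10,11,12,13,14,15): 0⊕1⊕0⊕1⊕1⊕1⊕0⊕1 = 1
Syndrome s8…s1 = 1110 → error at position 14.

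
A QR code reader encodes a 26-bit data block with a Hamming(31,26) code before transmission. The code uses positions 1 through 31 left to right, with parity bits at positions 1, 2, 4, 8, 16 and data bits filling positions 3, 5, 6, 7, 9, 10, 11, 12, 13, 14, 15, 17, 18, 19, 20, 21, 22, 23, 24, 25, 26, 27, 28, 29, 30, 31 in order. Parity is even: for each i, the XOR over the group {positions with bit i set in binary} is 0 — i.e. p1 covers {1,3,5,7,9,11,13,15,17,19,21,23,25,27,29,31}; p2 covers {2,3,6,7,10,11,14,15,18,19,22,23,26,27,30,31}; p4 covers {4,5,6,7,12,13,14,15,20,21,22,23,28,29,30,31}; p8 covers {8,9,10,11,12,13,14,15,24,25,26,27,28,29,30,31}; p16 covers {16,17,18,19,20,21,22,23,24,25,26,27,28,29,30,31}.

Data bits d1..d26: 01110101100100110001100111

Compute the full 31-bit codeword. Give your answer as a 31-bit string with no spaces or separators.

0000111001011000100110001100111

Place data at non-parity positions: p1 p2 0 p4 1 1 1 p8 0 1 0 1 1 0 0 p16 1 0 0 1 1 0 0 0 1 1 0 0 1 1 1
p1 (pos 1,3,5,7,9,11,13,15,17,19,21,23,25,27,29,31): XOR of data positions = 0⊕1⊕1⊕0⊕0⊕1⊕0⊕1⊕0⊕1⊕0⊕1⊕0⊕1⊕1 = 0
p2 (pos 2,3,6,7,10,11,14,15,18,19,22,23,26,27,30,31): XOR of data positions = 0⊕1⊕1⊕1⊕0⊕0⊕0⊕0⊕0⊕0⊕0⊕1⊕0⊕1⊕1 = 0
p4 (pos 4,5,6,7,12,13,14,15,20,21,22,23,28,29,30,31): XOR of data positions = 1⊕1⊕1⊕1⊕1⊕0⊕0⊕1⊕1⊕0⊕0⊕0⊕1⊕1⊕1 = 0
p8 (pos 8,9,10,11,12,13,14,15,24,25,26,27,28,29,30,31): XOR of data positions = 0⊕1⊕0⊕1⊕1⊕0⊕0⊕0⊕1⊕1⊕0⊕0⊕1⊕1⊕1 = 0
p16 (pos 16,17,18,19,20,21,22,23,24,25,26,27,28,29,30,31): XOR of data positions = 1⊕0⊕0⊕1⊕1⊕0⊕0⊕0⊕1⊕1⊕0⊕0⊕1⊕1⊕1 = 0
Codeword: 0000111001011000100110001100111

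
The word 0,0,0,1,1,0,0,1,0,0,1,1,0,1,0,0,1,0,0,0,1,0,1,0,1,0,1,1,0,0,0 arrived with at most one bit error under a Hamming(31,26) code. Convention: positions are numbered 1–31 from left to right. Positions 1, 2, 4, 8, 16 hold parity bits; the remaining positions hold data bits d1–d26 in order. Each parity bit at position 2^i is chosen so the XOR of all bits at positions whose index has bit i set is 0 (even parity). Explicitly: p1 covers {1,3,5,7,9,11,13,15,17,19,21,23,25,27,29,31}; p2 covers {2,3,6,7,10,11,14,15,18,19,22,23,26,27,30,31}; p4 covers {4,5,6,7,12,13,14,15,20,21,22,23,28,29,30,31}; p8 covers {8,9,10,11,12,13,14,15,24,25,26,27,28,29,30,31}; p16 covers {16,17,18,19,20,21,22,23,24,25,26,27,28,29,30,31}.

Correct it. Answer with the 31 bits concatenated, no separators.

s1 (pos 1,3,5,7,9,11,13,15,17,19,21,23,25,27,29,31): 0⊕0⊕1⊕0⊕0⊕1⊕0⊕0⊕1⊕0⊕1⊕1⊕1⊕1⊕0⊕0 = 1
s2 (pos 2,3,6,7,10,11,14,15,18,19,22,23,26,27,30,31): 0⊕0⊕0⊕0⊕0⊕1⊕1⊕0⊕0⊕0⊕0⊕1⊕0⊕1⊕0⊕0 = 0
s4 (pos 4,5,6,7,12,13,14,15,20,21,22,23,28,29,30,31): 1⊕1⊕0⊕0⊕1⊕0⊕1⊕0⊕0⊕1⊕0⊕1⊕1⊕0⊕0⊕0 = 1
s8 (pos 8,9,10,11,12,13,14,15,24,25,26,27,28,29,30,31): 1⊕0⊕0⊕1⊕1⊕0⊕1⊕0⊕0⊕1⊕0⊕1⊕1⊕0⊕0⊕0 = 1
s16 (pos 16,17,18,19,20,21,22,23,24,25,26,27,28,29,30,31): 0⊕1⊕0⊕0⊕0⊕1⊕0⊕1⊕0⊕1⊕0⊕1⊕1⊕0⊕0⊕0 = 0
Syndrome s16…s1 = 01101 → error at position 13.
Flip position 13: 0001100100110100100010101011000 → 0001100100111100100010101011000

0001100100111100100010101011000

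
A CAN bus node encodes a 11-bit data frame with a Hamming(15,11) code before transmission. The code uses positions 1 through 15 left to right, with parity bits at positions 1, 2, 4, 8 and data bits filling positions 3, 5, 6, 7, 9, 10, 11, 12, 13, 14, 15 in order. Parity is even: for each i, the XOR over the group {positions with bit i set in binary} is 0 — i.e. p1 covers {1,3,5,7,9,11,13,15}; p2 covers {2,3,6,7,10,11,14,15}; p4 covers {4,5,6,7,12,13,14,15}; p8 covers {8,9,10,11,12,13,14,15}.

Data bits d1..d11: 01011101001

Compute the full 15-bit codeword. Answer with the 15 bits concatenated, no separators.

Place data at non-parity positions: p1 p2 0 p4 1 0 1 p8 1 1 0 1 0 0 1
p1 (pos 1,3,5,7,9,11,13,15): XOR of data positions = 0⊕1⊕1⊕1⊕0⊕0⊕1 = 0
p2 (pos 2,3,6,7,10,11,14,15): XOR of data positions = 0⊕0⊕1⊕1⊕0⊕0⊕1 = 1
p4 (pos 4,5,6,7,12,13,14,15): XOR of data positions = 1⊕0⊕1⊕1⊕0⊕0⊕1 = 0
p8 (pos 8,9,10,11,12,13,14,15): XOR of data positions = 1⊕1⊕0⊕1⊕0⊕0⊕1 = 0
Codeword: 010010101101001

010010101101001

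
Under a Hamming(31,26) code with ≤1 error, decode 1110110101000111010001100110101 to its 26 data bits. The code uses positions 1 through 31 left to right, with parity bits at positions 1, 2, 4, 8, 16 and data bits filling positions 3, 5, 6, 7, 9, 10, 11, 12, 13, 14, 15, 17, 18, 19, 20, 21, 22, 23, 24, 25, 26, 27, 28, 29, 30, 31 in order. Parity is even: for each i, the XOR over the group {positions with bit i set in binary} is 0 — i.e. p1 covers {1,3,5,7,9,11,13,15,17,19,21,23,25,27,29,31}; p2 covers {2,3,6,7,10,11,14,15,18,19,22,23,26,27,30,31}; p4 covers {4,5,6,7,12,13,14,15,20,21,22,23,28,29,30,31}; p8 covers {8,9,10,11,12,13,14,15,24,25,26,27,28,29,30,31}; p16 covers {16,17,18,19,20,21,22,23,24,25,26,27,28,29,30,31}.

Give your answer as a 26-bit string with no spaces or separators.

11100100011010001100110101

s1 (pos 1,3,5,7,9,11,13,15,17,19,21,23,25,27,29,31): 1⊕1⊕1⊕0⊕0⊕0⊕0⊕1⊕0⊕0⊕0⊕1⊕0⊕1⊕1⊕1 = 0
s2 (pos 2,3,6,7,10,11,14,15,18,19,22,23,26,27,30,31): 1⊕1⊕1⊕0⊕1⊕0⊕1⊕1⊕1⊕0⊕1⊕1⊕1⊕1⊕0⊕1 = 0
s4 (pos 4,5,6,7,12,13,14,15,20,21,22,23,28,29,30,31): 0⊕1⊕1⊕0⊕0⊕0⊕1⊕1⊕0⊕0⊕1⊕1⊕0⊕1⊕0⊕1 = 0
s8 (pos 8,9,10,11,12,13,14,15,24,25,26,27,28,29,30,31): 1⊕0⊕1⊕0⊕0⊕0⊕1⊕1⊕0⊕0⊕1⊕1⊕0⊕1⊕0⊕1 = 0
s16 (pos 16,17,18,19,20,21,22,23,24,25,26,27,28,29,30,31): 1⊕0⊕1⊕0⊕0⊕0⊕1⊕1⊕0⊕0⊕1⊕1⊕0⊕1⊕0⊕1 = 0
Syndrome s16…s1 = 00000 → no error.
Read data bits from positions 3,5,6,7,9,10,11,12,13,14,15,17,18,19,20,21,22,23,24,25,26,27,28,29,30,31: 11100100011010001100110101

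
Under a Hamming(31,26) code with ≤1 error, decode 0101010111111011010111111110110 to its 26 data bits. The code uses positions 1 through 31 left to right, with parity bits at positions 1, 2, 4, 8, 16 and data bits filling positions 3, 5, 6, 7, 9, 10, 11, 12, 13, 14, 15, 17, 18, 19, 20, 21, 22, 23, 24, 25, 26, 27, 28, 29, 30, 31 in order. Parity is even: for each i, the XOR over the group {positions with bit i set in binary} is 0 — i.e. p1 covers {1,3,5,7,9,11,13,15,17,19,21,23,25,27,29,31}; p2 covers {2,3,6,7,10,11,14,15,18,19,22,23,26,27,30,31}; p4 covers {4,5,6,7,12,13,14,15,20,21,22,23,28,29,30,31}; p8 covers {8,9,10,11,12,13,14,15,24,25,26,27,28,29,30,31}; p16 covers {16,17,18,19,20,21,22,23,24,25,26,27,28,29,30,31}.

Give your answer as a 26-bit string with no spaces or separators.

s1 (pos 1,3,5,7,9,11,13,15,17,19,21,23,25,27,29,31): 0⊕0⊕0⊕0⊕1⊕1⊕1⊕1⊕0⊕0⊕1⊕1⊕1⊕1⊕1⊕0 = 1
s2 (pos 2,3,6,7,10,11,14,15,18,19,22,23,26,27,30,31): 1⊕0⊕1⊕0⊕1⊕1⊕0⊕1⊕1⊕0⊕1⊕1⊕1⊕1⊕1⊕0 = 1
s4 (pos 4,5,6,7,12,13,14,15,20,21,22,23,28,29,30,31): 1⊕0⊕1⊕0⊕1⊕1⊕0⊕1⊕1⊕1⊕1⊕1⊕0⊕1⊕1⊕0 = 1
s8 (pos 8,9,10,11,12,13,14,15,24,25,26,27,28,29,30,31): 1⊕1⊕1⊕1⊕1⊕1⊕0⊕1⊕1⊕1⊕1⊕1⊕0⊕1⊕1⊕0 = 1
s16 (pos 16,17,18,19,20,21,22,23,24,25,26,27,28,29,30,31): 1⊕0⊕1⊕0⊕1⊕1⊕1⊕1⊕1⊕1⊕1⊕1⊕0⊕1⊕1⊕0 = 0
Syndrome s16…s1 = 01111 → error at position 15.
Flip position 15: 0101010111111011010111111110110 → 0101010111111001010111111110110
Read data bits from positions 3,5,6,7,9,10,11,12,13,14,15,17,18,19,20,21,22,23,24,25,26,27,28,29,30,31: 00101111100010111111110110

00101111100010111111110110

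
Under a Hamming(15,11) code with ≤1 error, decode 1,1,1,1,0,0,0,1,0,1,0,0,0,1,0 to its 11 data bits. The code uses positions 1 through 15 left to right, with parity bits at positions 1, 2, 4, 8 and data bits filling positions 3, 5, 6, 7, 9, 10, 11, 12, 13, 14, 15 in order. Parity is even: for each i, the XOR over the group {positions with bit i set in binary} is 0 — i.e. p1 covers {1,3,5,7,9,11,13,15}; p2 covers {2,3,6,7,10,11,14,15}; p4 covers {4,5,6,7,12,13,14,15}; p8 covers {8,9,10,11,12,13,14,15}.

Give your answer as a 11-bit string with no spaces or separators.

s1 (pos 1,3,5,7,9,11,13,15): 1⊕1⊕0⊕0⊕0⊕0⊕0⊕0 = 0
s2 (pos 2,3,6,7,10,11,14,15): 1⊕1⊕0⊕0⊕1⊕0⊕1⊕0 = 0
s4 (pos 4,5,6,7,12,13,14,15): 1⊕0⊕0⊕0⊕0⊕0⊕1⊕0 = 0
s8 (pos 8,9,10,11,12,13,14,15): 1⊕0⊕1⊕0⊕0⊕0⊕1⊕0 = 1
Syndrome s8…s1 = 1000 → error at position 8.
Flip position 8: 111100010100010 → 111100000100010
Read data bits from positions 3,5,6,7,9,10,11,12,13,14,15: 10000100010

10000100010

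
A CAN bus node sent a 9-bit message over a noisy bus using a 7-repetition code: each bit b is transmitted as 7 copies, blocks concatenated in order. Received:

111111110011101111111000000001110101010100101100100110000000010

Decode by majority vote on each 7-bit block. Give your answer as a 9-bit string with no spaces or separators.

Block 1 (1111111): 7 ones → 1
Block 2 (1001110): 4 ones → 1
Block 3 (1111111): 7 ones → 1
Block 4 (0000000): 0 ones → 0
Block 5 (0111010): 4 ones → 1
Block 6 (1010100): 3 ones → 0
Block 7 (1011001): 4 ones → 1
Block 8 (0011000): 2 ones → 0
Block 9 (0000010): 1 one → 0

111010100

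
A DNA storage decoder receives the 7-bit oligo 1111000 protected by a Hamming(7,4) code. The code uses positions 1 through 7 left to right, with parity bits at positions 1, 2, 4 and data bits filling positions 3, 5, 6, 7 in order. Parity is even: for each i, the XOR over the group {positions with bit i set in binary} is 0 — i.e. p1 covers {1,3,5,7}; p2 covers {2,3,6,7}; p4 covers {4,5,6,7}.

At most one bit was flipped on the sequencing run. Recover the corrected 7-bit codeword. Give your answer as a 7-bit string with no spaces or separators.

s1 (pos 1,3,5,7): 1⊕1⊕0⊕0 = 0
s2 (pos 2,3,6,7): 1⊕1⊕0⊕0 = 0
s4 (pos 4,5,6,7): 1⊕0⊕0⊕0 = 1
Syndrome s4…s1 = 100 → error at position 4.
Flip position 4: 1111000 → 1110000

1110000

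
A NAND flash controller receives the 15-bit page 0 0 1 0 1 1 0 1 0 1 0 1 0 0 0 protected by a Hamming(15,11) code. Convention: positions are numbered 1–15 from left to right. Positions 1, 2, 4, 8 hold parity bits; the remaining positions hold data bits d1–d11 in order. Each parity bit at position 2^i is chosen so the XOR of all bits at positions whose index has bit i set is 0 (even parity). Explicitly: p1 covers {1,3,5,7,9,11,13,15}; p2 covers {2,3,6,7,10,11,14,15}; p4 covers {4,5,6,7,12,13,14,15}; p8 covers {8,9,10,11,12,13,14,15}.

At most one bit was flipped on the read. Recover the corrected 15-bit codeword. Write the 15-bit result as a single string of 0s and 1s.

s1 (pos 1,3,5,7,9,11,13,15): 0⊕1⊕1⊕0⊕0⊕0⊕0⊕0 = 0
s2 (pos 2,3,6,7,10,11,14,15): 0⊕1⊕1⊕0⊕1⊕0⊕0⊕0 = 1
s4 (pos 4,5,6,7,12,13,14,15): 0⊕1⊕1⊕0⊕1⊕0⊕0⊕0 = 1
s8 (pos 8,9,10,11,12,13,14,15): 1⊕0⊕1⊕0⊕1⊕0⊕0⊕0 = 1
Syndrome s8…s1 = 1110 → error at position 14.
Flip position 14: 001011010101000 → 001011010101010

001011010101010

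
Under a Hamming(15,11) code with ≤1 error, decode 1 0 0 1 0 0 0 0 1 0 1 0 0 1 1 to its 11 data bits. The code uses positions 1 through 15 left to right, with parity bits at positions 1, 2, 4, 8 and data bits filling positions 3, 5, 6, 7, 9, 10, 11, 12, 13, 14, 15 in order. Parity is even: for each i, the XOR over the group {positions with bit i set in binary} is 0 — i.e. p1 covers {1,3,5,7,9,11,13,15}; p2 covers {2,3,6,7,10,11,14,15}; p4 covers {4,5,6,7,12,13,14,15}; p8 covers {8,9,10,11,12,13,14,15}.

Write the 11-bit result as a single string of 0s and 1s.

s1 (pos 1,3,5,7,9,11,13,15): 1⊕0⊕0⊕0⊕1⊕1⊕0⊕1 = 0
s2 (pos 2,3,6,7,10,11,14,15): 0⊕0⊕0⊕0⊕0⊕1⊕1⊕1 = 1
s4 (pos 4,5,6,7,12,13,14,15): 1⊕0⊕0⊕0⊕0⊕0⊕1⊕1 = 1
s8 (pos 8,9,10,11,12,13,14,15): 0⊕1⊕0⊕1⊕0⊕0⊕1⊕1 = 0
Syndrome s8…s1 = 0110 → error at position 6.
Flip position 6: 100100001010011 → 100101001010011
Read data bits from positions 3,5,6,7,9,10,11,12,13,14,15: 00101010011

00101010011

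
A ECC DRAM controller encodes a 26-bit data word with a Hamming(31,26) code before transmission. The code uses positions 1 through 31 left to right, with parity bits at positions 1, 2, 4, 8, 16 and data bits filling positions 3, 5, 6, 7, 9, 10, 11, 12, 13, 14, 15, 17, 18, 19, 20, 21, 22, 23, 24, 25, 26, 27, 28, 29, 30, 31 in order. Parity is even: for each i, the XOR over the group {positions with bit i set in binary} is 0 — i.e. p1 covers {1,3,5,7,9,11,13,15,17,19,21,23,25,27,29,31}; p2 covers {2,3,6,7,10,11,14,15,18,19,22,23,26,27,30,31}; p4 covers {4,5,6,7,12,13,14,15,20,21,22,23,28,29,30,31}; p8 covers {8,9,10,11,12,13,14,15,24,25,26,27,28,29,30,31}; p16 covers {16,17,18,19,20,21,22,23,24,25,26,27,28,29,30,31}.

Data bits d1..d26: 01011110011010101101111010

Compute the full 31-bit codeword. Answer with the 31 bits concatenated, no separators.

0101101011100111010101101111010

Place data at non-parity positions: p1 p2 0 p4 1 0 1 p8 1 1 1 0 0 1 1 p16 0 1 0 1 0 1 1 0 1 1 1 1 0 1 0
p1 (pos 1,3,5,7,9,11,13,15,17,19,21,23,25,27,29,31): XOR of data positions = 0⊕1⊕1⊕1⊕1⊕0⊕1⊕0⊕0⊕0⊕1⊕1⊕1⊕0⊕0 = 0
p2 (pos 2,3,6,7,10,11,14,15,18,19,22,23,26,27,30,31): XOR of data positions = 0⊕0⊕1⊕1⊕1⊕1⊕1⊕1⊕0⊕1⊕1⊕1⊕1⊕1⊕0 = 1
p4 (pos 4,5,6,7,12,13,14,15,20,21,22,23,28,29,30,31): XOR of data positions = 1⊕0⊕1⊕0⊕0⊕1⊕1⊕1⊕0⊕1⊕1⊕1⊕0⊕1⊕0 = 1
p8 (pos 8,9,10,11,12,13,14,15,24,25,26,27,28,29,30,31): XOR of data positions = 1⊕1⊕1⊕0⊕0⊕1⊕1⊕0⊕1⊕1⊕1⊕1⊕0⊕1⊕0 = 0
p16 (pos 16,17,18,19,20,21,22,23,24,25,26,27,28,29,30,31): XOR of data positions = 0⊕1⊕0⊕1⊕0⊕1⊕1⊕0⊕1⊕1⊕1⊕1⊕0⊕1⊕0 = 1
Codeword: 0101101011100111010101101111010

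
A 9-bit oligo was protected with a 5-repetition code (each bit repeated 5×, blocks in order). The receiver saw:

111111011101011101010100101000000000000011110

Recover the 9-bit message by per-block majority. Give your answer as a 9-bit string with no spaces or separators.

111100001

Block 1 (11111): 5 ones → 1
Block 2 (10111): 4 ones → 1
Block 3 (01011): 3 ones → 1
Block 4 (10101): 3 ones → 1
Block 5 (01001): 2 ones → 0
Block 6 (01000): 1 one → 0
Block 7 (00000): 0 ones → 0
Block 8 (00000): 0 ones → 0
Block 9 (11110): 4 ones → 1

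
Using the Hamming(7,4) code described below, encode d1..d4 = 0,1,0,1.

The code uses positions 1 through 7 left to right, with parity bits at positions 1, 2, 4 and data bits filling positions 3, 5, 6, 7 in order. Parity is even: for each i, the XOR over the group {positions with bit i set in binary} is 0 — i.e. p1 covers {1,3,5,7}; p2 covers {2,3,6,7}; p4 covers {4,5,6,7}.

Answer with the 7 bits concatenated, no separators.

Place data at non-parity positions: p1 p2 0 p4 1 0 1
p1 (pos 1,3,5,7): XOR of data positions = 0⊕1⊕1 = 0
p2 (pos 2,3,6,7): XOR of data positions = 0⊕0⊕1 = 1
p4 (pos 4,5,6,7): XOR of data positions = 1⊕0⊕1 = 0
Codeword: 0100101

0100101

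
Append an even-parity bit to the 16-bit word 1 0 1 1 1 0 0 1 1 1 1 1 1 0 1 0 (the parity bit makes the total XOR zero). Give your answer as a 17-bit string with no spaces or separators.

XOR of the 16 data bits: 1⊕0⊕1⊕1⊕1⊕0⊕0⊕1⊕1⊕1⊕1⊕1⊕1⊕0⊕1⊕0 = 1
Parity bit = 1 (so all 17 bits XOR to 0).

10111001111110101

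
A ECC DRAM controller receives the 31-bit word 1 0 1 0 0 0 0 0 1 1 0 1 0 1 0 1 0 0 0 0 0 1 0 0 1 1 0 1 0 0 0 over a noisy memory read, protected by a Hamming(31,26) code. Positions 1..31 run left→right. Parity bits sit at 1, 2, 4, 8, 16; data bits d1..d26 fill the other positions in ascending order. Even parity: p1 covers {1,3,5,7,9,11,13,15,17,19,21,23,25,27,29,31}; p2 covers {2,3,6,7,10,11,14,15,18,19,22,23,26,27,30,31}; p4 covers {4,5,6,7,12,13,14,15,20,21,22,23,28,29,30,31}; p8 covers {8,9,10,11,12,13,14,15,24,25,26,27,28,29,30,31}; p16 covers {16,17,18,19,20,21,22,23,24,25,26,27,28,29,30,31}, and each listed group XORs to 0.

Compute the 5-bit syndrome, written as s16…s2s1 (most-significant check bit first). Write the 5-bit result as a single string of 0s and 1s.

11010

s1 (pos 1,3,5,7,9,11,13,15,17,19,21,23,25,27,29,31): 1⊕1⊕0⊕0⊕1⊕0⊕0⊕0⊕0⊕0⊕0⊕0⊕1⊕0⊕0⊕0 = 0
s2 (pos 2,3,6,7,10,11,14,15,18,19,22,23,26,27,30,31): 0⊕1⊕0⊕0⊕1⊕0⊕1⊕0⊕0⊕0⊕1⊕0⊕1⊕0⊕0⊕0 = 1
s4 (pos 4,5,6,7,12,13,14,15,20,21,22,23,28,29,30,31): 0⊕0⊕0⊕0⊕1⊕0⊕1⊕0⊕0⊕0⊕1⊕0⊕1⊕0⊕0⊕0 = 0
s8 (pos 8,9,10,11,12,13,14,15,24,25,26,27,28,29,30,31): 0⊕1⊕1⊕0⊕1⊕0⊕1⊕0⊕0⊕1⊕1⊕0⊕1⊕0⊕0⊕0 = 1
s16 (pos 16,17,18,19,20,21,22,23,24,25,26,27,28,29,30,31): 1⊕0⊕0⊕0⊕0⊕0⊕1⊕0⊕0⊕1⊕1⊕0⊕1⊕0⊕0⊕0 = 1
Syndrome s16…s1 = 11010 → error at position 26.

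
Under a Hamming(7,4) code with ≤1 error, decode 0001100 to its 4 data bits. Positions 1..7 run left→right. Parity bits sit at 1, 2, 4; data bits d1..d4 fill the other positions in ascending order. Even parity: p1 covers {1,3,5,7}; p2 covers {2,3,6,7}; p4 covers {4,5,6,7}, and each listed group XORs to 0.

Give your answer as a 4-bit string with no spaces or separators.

s1 (pos 1,3,5,7): 0⊕0⊕1⊕0 = 1
s2 (pos 2,3,6,7): 0⊕0⊕0⊕0 = 0
s4 (pos 4,5,6,7): 1⊕1⊕0⊕0 = 0
Syndrome s4…s1 = 001 → error at position 1.
Flip position 1: 0001100 → 1001100
Read data bits from positions 3,5,6,7: 0100

0100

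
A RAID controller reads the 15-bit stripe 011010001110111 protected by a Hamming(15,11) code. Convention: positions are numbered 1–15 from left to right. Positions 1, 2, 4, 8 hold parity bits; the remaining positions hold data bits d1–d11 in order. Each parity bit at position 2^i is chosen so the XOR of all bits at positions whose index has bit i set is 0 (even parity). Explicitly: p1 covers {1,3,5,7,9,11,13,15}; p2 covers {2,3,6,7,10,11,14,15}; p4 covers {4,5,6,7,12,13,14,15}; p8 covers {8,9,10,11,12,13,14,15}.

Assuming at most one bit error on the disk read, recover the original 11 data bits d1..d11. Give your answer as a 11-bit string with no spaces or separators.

11001110111

s1 (pos 1,3,5,7,9,11,13,15): 0⊕1⊕1⊕0⊕1⊕1⊕1⊕1 = 0
s2 (pos 2,3,6,7,10,11,14,15): 1⊕1⊕0⊕0⊕1⊕1⊕1⊕1 = 0
s4 (pos 4,5,6,7,12,13,14,15): 0⊕1⊕0⊕0⊕0⊕1⊕1⊕1 = 0
s8 (pos 8,9,10,11,12,13,14,15): 0⊕1⊕1⊕1⊕0⊕1⊕1⊕1 = 0
Syndrome s8…s1 = 0000 → no error.
Read data bits from positions 3,5,6,7,9,10,11,12,13,14,15: 11001110111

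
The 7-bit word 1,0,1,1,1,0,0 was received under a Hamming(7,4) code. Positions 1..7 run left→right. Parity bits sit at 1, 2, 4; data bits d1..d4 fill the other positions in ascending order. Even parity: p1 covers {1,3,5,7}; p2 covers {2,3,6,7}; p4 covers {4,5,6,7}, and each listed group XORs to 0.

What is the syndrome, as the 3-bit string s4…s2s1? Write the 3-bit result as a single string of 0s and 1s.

s1 (pos 1,3,5,7): 1⊕1⊕1⊕0 = 1
s2 (pos 2,3,6,7): 0⊕1⊕0⊕0 = 1
s4 (pos 4,5,6,7): 1⊕1⊕0⊕0 = 0
Syndrome s4…s1 = 011 → error at position 3.

011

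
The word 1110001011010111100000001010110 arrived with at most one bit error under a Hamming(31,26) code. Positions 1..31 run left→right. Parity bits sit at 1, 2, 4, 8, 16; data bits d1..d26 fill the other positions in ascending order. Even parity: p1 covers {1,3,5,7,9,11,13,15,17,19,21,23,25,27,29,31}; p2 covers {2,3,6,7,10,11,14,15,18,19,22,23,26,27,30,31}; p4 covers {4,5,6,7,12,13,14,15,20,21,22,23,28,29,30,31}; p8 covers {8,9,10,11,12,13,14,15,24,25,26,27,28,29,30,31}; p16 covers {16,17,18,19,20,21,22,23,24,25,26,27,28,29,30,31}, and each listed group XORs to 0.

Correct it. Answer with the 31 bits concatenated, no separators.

1110001001010111100000001010110

s1 (pos 1,3,5,7,9,11,13,15,17,19,21,23,25,27,29,31): 1⊕1⊕0⊕1⊕1⊕0⊕0⊕1⊕1⊕0⊕0⊕0⊕1⊕1⊕1⊕0 = 1
s2 (pos 2,3,6,7,10,11,14,15,18,19,22,23,26,27,30,31): 1⊕1⊕0⊕1⊕1⊕0⊕1⊕1⊕0⊕0⊕0⊕0⊕0⊕1⊕1⊕0 = 0
s4 (pos 4,5,6,7,12,13,14,15,20,21,22,23,28,29,30,31): 0⊕0⊕0⊕1⊕1⊕0⊕1⊕1⊕0⊕0⊕0⊕0⊕0⊕1⊕1⊕0 = 0
s8 (pos 8,9,10,11,12,13,14,15,24,25,26,27,28,29,30,31): 0⊕1⊕1⊕0⊕1⊕0⊕1⊕1⊕0⊕1⊕0⊕1⊕0⊕1⊕1⊕0 = 1
s16 (pos 16,17,18,19,20,21,22,23,24,25,26,27,28,29,30,31): 1⊕1⊕0⊕0⊕0⊕0⊕0⊕0⊕0⊕1⊕0⊕1⊕0⊕1⊕1⊕0 = 0
Syndrome s16…s1 = 01001 → error at position 9.
Flip position 9: 1110001011010111100000001010110 → 1110001001010111100000001010110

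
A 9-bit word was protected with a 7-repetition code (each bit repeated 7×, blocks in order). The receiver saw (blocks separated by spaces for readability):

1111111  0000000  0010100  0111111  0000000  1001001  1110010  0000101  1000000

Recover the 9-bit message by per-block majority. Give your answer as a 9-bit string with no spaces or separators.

100100100

Block 1 (1111111): 7 ones → 1
Block 2 (0000000): 0 ones → 0
Block 3 (0010100): 2 ones → 0
Block 4 (0111111): 6 ones → 1
Block 5 (0000000): 0 ones → 0
Block 6 (1001001): 3 ones → 0
Block 7 (1110010): 4 ones → 1
Block 8 (0000101): 2 ones → 0
Block 9 (1000000): 1 one → 0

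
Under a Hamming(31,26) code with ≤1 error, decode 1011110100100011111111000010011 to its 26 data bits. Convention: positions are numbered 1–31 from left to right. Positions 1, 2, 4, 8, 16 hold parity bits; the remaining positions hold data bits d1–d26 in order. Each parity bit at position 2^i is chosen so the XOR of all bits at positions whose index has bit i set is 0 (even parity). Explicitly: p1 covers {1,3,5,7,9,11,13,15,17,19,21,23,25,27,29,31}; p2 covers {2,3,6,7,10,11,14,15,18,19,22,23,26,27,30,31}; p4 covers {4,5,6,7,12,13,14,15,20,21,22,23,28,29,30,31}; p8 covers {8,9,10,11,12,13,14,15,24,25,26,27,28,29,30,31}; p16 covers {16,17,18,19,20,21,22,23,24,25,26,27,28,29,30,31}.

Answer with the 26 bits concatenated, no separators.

11100010001111111000010011

s1 (pos 1,3,5,7,9,11,13,15,17,19,21,23,25,27,29,31): 1⊕1⊕1⊕0⊕0⊕1⊕0⊕1⊕1⊕1⊕1⊕0⊕0⊕1⊕0⊕1 = 0
s2 (pos 2,3,6,7,10,11,14,15,18,19,22,23,26,27,30,31): 0⊕1⊕1⊕0⊕0⊕1⊕0⊕1⊕1⊕1⊕1⊕0⊕0⊕1⊕1⊕1 = 0
s4 (pos 4,5,6,7,12,13,14,15,20,21,22,23,28,29,30,31): 1⊕1⊕1⊕0⊕0⊕0⊕0⊕1⊕1⊕1⊕1⊕0⊕0⊕0⊕1⊕1 = 1
s8 (pos 8,9,10,11,12,13,14,15,24,25,26,27,28,29,30,31): 1⊕0⊕0⊕1⊕0⊕0⊕0⊕1⊕0⊕0⊕0⊕1⊕0⊕0⊕1⊕1 = 0
s16 (pos 16,17,18,19,20,21,22,23,24,25,26,27,28,29,30,31): 1⊕1⊕1⊕1⊕1⊕1⊕1⊕0⊕0⊕0⊕0⊕1⊕0⊕0⊕1⊕1 = 0
Syndrome s16…s1 = 00100 → error at position 4.
Flip position 4: 1011110100100011111111000010011 → 1010110100100011111111000010011
Read data bits from positions 3,5,6,7,9,10,11,12,13,14,15,17,18,19,20,21,22,23,24,25,26,27,28,29,30,31: 11100010001111111000010011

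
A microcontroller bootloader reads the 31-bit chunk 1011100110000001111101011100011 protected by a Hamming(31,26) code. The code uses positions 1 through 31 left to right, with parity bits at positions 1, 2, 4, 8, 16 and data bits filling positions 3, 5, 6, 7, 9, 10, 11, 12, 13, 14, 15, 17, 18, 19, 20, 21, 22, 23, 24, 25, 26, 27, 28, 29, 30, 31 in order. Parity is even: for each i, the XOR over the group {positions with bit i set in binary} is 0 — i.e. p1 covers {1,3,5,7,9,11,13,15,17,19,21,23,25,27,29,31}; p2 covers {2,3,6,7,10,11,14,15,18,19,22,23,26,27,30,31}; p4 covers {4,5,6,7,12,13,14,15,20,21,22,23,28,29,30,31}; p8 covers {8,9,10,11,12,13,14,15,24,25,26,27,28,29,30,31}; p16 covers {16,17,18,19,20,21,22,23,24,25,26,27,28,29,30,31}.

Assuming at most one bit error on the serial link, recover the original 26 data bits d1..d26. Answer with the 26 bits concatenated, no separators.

11001000000111101011000011

s1 (pos 1,3,5,7,9,11,13,15,17,19,21,23,25,27,29,31): 1⊕1⊕1⊕0⊕1⊕0⊕0⊕0⊕1⊕1⊕0⊕0⊕1⊕0⊕0⊕1 = 0
s2 (pos 2,3,6,7,10,11,14,15,18,19,22,23,26,27,30,31): 0⊕1⊕0⊕0⊕0⊕0⊕0⊕0⊕1⊕1⊕1⊕0⊕1⊕0⊕1⊕1 = 1
s4 (pos 4,5,6,7,12,13,14,15,20,21,22,23,28,29,30,31): 1⊕1⊕0⊕0⊕0⊕0⊕0⊕0⊕1⊕0⊕1⊕0⊕0⊕0⊕1⊕1 = 0
s8 (pos 8,9,10,11,12,13,14,15,24,25,26,27,28,29,30,31): 1⊕1⊕0⊕0⊕0⊕0⊕0⊕0⊕1⊕1⊕1⊕0⊕0⊕0⊕1⊕1 = 1
s16 (pos 16,17,18,19,20,21,22,23,24,25,26,27,28,29,30,31): 1⊕1⊕1⊕1⊕1⊕0⊕1⊕0⊕1⊕1⊕1⊕0⊕0⊕0⊕1⊕1 = 1
Syndrome s16…s1 = 11010 → error at position 26.
Flip position 26: 1011100110000001111101011100011 → 1011100110000001111101011000011
Read data bits from positions 3,5,6,7,9,10,11,12,13,14,15,17,18,19,20,21,22,23,24,25,26,27,28,29,30,31: 11001000000111101011000011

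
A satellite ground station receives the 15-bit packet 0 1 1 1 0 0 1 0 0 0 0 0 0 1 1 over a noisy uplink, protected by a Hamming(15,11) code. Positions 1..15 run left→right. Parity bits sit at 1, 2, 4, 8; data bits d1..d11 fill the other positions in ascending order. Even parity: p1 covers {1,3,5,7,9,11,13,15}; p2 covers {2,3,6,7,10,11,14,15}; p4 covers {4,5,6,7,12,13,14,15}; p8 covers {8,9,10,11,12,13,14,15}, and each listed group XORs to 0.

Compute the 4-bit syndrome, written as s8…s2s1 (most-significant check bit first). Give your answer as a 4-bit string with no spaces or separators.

s1 (pos 1,3,5,7,9,11,13,15): 0⊕1⊕0⊕1⊕0⊕0⊕0⊕1 = 1
s2 (pos 2,3,6,7,10,11,14,15): 1⊕1⊕0⊕1⊕0⊕0⊕1⊕1 = 1
s4 (pos 4,5,6,7,12,13,14,15): 1⊕0⊕0⊕1⊕0⊕0⊕1⊕1 = 0
s8 (pos 8,9,10,11,12,13,14,15): 0⊕0⊕0⊕0⊕0⊕0⊕1⊕1 = 0
Syndrome s8…s1 = 0011 → error at position 3.

0011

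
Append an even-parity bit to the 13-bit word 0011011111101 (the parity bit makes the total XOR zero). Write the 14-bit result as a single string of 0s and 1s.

XOR of the 13 data bits: 0⊕0⊕1⊕1⊕0⊕1⊕1⊕1⊕1⊕1⊕1⊕0⊕1 = 1
Parity bit = 1 (so all 14 bits XOR to 0).

00110111111011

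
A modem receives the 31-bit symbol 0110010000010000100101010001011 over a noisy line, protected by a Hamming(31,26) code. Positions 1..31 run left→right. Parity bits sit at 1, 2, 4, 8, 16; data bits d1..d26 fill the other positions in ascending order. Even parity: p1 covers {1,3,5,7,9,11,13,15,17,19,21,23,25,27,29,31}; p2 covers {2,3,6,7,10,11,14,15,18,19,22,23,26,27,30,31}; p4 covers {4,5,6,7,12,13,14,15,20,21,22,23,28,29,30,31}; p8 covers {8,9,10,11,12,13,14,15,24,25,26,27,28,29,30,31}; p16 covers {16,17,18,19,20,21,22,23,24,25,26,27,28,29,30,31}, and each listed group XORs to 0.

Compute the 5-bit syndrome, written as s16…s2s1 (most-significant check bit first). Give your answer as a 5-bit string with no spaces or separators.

11101

s1 (pos 1,3,5,7,9,11,13,15,17,19,21,23,25,27,29,31): 0⊕1⊕0⊕0⊕0⊕0⊕0⊕0⊕1⊕0⊕0⊕0⊕0⊕0⊕0⊕1 = 1
s2 (pos 2,3,6,7,10,11,14,15,18,19,22,23,26,27,30,31): 1⊕1⊕1⊕0⊕0⊕0⊕0⊕0⊕0⊕0⊕1⊕0⊕0⊕0⊕1⊕1 = 0
s4 (pos 4,5,6,7,12,13,14,15,20,21,22,23,28,29,30,31): 0⊕0⊕1⊕0⊕1⊕0⊕0⊕0⊕1⊕0⊕1⊕0⊕1⊕0⊕1⊕1 = 1
s8 (pos 8,9,10,11,12,13,14,15,24,25,26,27,28,29,30,31): 0⊕0⊕0⊕0⊕1⊕0⊕0⊕0⊕1⊕0⊕0⊕0⊕1⊕0⊕1⊕1 = 1
s16 (pos 16,17,18,19,20,21,22,23,24,25,26,27,28,29,30,31): 0⊕1⊕0⊕0⊕1⊕0⊕1⊕0⊕1⊕0⊕0⊕0⊕1⊕0⊕1⊕1 = 1
Syndrome s16…s1 = 11101 → error at position 29.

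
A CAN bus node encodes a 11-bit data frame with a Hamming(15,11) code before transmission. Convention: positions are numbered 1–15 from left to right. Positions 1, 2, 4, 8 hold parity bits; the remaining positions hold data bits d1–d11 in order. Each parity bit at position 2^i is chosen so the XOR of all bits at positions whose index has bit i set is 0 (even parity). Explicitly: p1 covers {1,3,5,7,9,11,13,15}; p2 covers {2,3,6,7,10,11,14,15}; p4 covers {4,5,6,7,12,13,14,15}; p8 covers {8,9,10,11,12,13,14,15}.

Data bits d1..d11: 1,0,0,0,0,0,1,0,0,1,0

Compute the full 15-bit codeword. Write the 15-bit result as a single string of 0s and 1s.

011100000010010

Place data at non-parity positions: p1 p2 1 p4 0 0 0 p8 0 0 1 0 0 1 0
p1 (pos 1,3,5,7,9,11,13,15): XOR of data positions = 1⊕0⊕0⊕0⊕1⊕0⊕0 = 0
p2 (pos 2,3,6,7,10,11,14,15): XOR of data positions = 1⊕0⊕0⊕0⊕1⊕1⊕0 = 1
p4 (pos 4,5,6,7,12,13,14,15): XOR of data positions = 0⊕0⊕0⊕0⊕0⊕1⊕0 = 1
p8 (pos 8,9,10,11,12,13,14,15): XOR of data positions = 0⊕0⊕1⊕0⊕0⊕1⊕0 = 0
Codeword: 011100000010010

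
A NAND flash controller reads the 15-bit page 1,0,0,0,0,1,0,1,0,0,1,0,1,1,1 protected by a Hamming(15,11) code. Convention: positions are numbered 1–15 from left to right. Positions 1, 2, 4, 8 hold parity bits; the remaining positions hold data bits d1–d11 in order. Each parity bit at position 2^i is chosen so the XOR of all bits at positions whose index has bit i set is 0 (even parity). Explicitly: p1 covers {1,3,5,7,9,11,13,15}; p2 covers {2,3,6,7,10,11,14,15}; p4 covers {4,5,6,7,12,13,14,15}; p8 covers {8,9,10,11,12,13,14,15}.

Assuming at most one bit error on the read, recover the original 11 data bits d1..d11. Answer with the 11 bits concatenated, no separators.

s1 (pos 1,3,5,7,9,11,13,15): 1⊕0⊕0⊕0⊕0⊕1⊕1⊕1 = 0
s2 (pos 2,3,6,7,10,11,14,15): 0⊕0⊕1⊕0⊕0⊕1⊕1⊕1 = 0
s4 (pos 4,5,6,7,12,13,14,15): 0⊕0⊕1⊕0⊕0⊕1⊕1⊕1 = 0
s8 (pos 8,9,10,11,12,13,14,15): 1⊕0⊕0⊕1⊕0⊕1⊕1⊕1 = 1
Syndrome s8…s1 = 1000 → error at position 8.
Flip position 8: 100001010010111 → 100001000010111
Read data bits from positions 3,5,6,7,9,10,11,12,13,14,15: 00100010111

00100010111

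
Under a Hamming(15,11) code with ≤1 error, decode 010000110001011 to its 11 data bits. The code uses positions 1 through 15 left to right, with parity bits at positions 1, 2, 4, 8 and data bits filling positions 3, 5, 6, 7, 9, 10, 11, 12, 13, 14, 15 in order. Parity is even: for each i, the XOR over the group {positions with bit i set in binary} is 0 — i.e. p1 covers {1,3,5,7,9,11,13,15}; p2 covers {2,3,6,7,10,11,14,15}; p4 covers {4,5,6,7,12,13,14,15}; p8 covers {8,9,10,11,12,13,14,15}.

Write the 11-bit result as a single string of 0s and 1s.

00010001011

s1 (pos 1,3,5,7,9,11,13,15): 0⊕0⊕0⊕1⊕0⊕0⊕0⊕1 = 0
s2 (pos 2,3,6,7,10,11,14,15): 1⊕0⊕0⊕1⊕0⊕0⊕1⊕1 = 0
s4 (pos 4,5,6,7,12,13,14,15): 0⊕0⊕0⊕1⊕1⊕0⊕1⊕1 = 0
s8 (pos 8,9,10,11,12,13,14,15): 1⊕0⊕0⊕0⊕1⊕0⊕1⊕1 = 0
Syndrome s8…s1 = 0000 → no error.
Read data bits from positions 3,5,6,7,9,10,11,12,13,14,15: 00010001011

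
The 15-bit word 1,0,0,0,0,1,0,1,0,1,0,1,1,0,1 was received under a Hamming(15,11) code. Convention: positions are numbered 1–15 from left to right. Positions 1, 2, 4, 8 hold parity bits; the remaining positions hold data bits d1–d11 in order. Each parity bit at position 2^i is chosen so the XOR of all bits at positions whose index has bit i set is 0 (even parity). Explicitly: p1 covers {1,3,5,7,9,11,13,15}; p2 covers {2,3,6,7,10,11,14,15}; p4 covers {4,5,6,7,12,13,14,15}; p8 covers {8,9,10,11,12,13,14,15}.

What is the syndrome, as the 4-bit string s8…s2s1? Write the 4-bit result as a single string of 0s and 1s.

1011

s1 (pos 1,3,5,7,9,11,13,15): 1⊕0⊕0⊕0⊕0⊕0⊕1⊕1 = 1
s2 (pos 2,3,6,7,10,11,14,15): 0⊕0⊕1⊕0⊕1⊕0⊕0⊕1 = 1
s4 (pos 4,5,6,7,12,13,14,15): 0⊕0⊕1⊕0⊕1⊕1⊕0⊕1 = 0
s8 (pos 8,9,10,11,12,13,14,15): 1⊕0⊕1⊕0⊕1⊕1⊕0⊕1 = 1
Syndrome s8…s1 = 1011 → error at position 11.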